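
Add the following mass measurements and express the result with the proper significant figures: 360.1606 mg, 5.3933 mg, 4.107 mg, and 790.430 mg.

1160.091 mg

360.1606 mg + 5.3933 mg + 4.107 mg + 790.430 mg = 1160.0909 mg.
Addition/subtraction keeps the fewest decimal places: 360.1606 → 4 decimal places, 5.3933 → 4 decimal places, 4.107 → 3 decimal places, 790.430 → 3 decimal places; limit is 3.
Rounded to 3 decimal places: 1160.091 mg.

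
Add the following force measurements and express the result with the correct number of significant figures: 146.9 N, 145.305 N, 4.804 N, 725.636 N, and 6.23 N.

1028.9 N

146.9 N + 145.305 N + 4.804 N + 725.636 N + 6.23 N = 1028.875 N.
Addition/subtraction keeps the fewest decimal places: 146.9 → 1 decimal place, 145.305 → 3 decimal places, 4.804 → 3 decimal places, 725.636 → 3 decimal places, 6.23 → 2 decimal places; limit is 1.
Rounded to 1 decimal place: 1028.9 N.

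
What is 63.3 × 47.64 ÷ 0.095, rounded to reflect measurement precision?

3.2 × 10^4

63.3 × 47.64 ÷ 0.095 = 31743.2842105…
Multiplication/division keeps the fewest significant figures: 63.3 → 3 s.f., 47.64 → 4 s.f., 0.095 → 2 s.f.; limit is 2.
Rounded to 2 significant figures: 3.2 × 10^4.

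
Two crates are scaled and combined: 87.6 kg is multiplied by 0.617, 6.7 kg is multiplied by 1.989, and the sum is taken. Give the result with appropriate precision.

87.6 × 0.617 = 54.0492 → 54.0 kg (3 s.f., last digit at the 10^-1 place).
6.7 × 1.989 = 13.3263 → 13 kg (2 s.f., last digit at the 10^0 place).
Sum: 67.3755 kg; keep the coarser place, 10^0.
Result: 67 kg.

67 kg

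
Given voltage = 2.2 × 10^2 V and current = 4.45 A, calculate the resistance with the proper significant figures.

49 Ω

resistance = 2.2 × 10^2 V ÷ 4.45 A = 49.4382022472… Ω.
2.2 × 10^2 has 2 significant figures; 4.45 has 3.
Division/multiplication keeps the fewest: 2 significant figures.
Rounded: 49 Ω.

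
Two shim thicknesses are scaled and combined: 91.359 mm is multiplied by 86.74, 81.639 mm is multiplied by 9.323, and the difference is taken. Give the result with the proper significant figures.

7163 mm

91.359 × 86.74 = 7924.47966 → 7.924 × 10³ mm (4 s.f., last digit at the 10^0 place).
81.639 × 9.323 = 761.120397 → 761.1 mm (4 s.f., last digit at the 10^-1 place).
Difference: 7163.359263 mm; keep the coarser place, 10^0.
Result: 7163 mm.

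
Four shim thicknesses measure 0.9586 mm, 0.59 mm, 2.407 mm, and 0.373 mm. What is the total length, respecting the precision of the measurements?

0.9586 mm + 0.59 mm + 2.407 mm + 0.373 mm = 4.3286 mm.
Addition/subtraction keeps the fewest decimal places: 0.9586 → 4 decimal places, 0.59 → 2 decimal places, 2.407 → 3 decimal places, 0.373 → 3 decimal places; limit is 2.
Rounded to 2 decimal places: 4.33 mm.

4.33 mm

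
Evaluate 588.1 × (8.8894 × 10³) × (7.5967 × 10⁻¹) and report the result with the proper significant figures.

588.1 × (8.8894 × 10³) × (7.5967 × 10⁻¹) = 3971445.47387…
Multiplication/division keeps the fewest significant figures: 588.1 → 4 s.f., 8.8894 × 10³ → 5 s.f., 7.5967 × 10⁻¹ → 5 s.f.; limit is 4.
Rounded to 4 significant figures: 3.971 × 10⁶.

3.971 × 10⁶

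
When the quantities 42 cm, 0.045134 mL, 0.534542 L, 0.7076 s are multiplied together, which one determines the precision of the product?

42 cm → 2 s.f.; 0.045134 mL → 5 s.f.; 0.534542 L → 6 s.f.; 0.7076 s → 4 s.f.
The fewest is 2 significant figures, from 42 cm.

42 cm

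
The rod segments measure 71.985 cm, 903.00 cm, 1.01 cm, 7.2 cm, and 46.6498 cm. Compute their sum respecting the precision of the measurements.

71.985 cm + 903.00 cm + 1.01 cm + 7.2 cm + 46.6498 cm = 1029.8448 cm.
Addition/subtraction keeps the fewest decimal places: 71.985 → 3 decimal places, 903.00 → 2 decimal places, 1.01 → 2 decimal places, 7.2 → 1 decimal place, 46.6498 → 4 decimal places; limit is 1.
Rounded to 1 decimal place: 1029.8 cm.

1029.8 cm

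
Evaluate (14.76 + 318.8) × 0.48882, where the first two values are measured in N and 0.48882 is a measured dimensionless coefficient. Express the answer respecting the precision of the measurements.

14.76 N + 318.8 N = 333.56 N; the sum is limited to 1 decimal place (4 s.f.).
Carrying full precision, 333.56 × 0.48882 = 163.0507992 N; 0.48882 has 5 s.f., so the result keeps min(4, 5) = 4 s.f.
Rounded to 4 significant figures: 163.1 N.

163.1 N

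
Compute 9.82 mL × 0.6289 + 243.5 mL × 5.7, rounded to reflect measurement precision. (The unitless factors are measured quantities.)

1.4 × 10^3 mL

9.82 × 0.6289 = 6.175798 → 6.18 mL (3 s.f., last digit at the 10^-2 place).
243.5 × 5.7 = 1387.95 → 1.4 × 10^3 mL (2 s.f., last digit at the 10^2 place).
Sum: 1394.125798 mL; keep the coarser place, 10^2.
Result: 1.4 × 10^3 mL.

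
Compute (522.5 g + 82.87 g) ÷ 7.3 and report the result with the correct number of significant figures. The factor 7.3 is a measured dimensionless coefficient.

83 g

522.5 g + 82.87 g = 605.37 g; the sum is limited to 1 decimal place (4 s.f.).
Carrying full precision, 605.37 ÷ 7.3 = 82.9273972603… g; 7.3 has 2 s.f., so the result keeps min(4, 2) = 2 s.f.
Rounded to 2 significant figures: 83 g.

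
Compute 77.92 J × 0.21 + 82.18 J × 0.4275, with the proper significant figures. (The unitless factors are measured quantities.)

51 J

77.92 × 0.21 = 16.3632 → 16 J (2 s.f., last digit at the 10^0 place).
82.18 × 0.4275 = 35.13195 → 35.13 J (4 s.f., last digit at the 10^-2 place).
Sum: 51.49515 J; keep the coarser place, 10^0.
Result: 51 J.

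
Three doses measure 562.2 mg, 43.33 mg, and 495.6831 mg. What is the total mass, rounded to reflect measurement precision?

562.2 mg + 43.33 mg + 495.6831 mg = 1101.2131 mg.
Addition/subtraction keeps the fewest decimal places: 562.2 → 1 decimal place, 43.33 → 2 decimal places, 495.6831 → 4 decimal places; limit is 1.
Rounded to 1 decimal place: 1101.2 mg.

1101.2 mg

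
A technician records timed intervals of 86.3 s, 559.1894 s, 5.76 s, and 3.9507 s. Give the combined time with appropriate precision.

86.3 s + 559.1894 s + 5.76 s + 3.9507 s = 655.2001 s.
Addition/subtraction keeps the fewest decimal places: 86.3 → 1 decimal place, 559.1894 → 4 decimal places, 5.76 → 2 decimal places, 3.9507 → 4 decimal places; limit is 1.
Rounded to 1 decimal place: 655.2 s.

655.2 s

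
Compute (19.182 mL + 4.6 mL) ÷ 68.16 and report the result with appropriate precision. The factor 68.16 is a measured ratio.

19.182 mL + 4.6 mL = 23.782 mL; the sum is limited to 1 decimal place (3 s.f.).
Carrying full precision, 23.782 ÷ 68.16 = 0.348914319249… mL; 68.16 has 4 s.f., so the result keeps min(3, 4) = 3 s.f.
Rounded to 3 significant figures: 0.349 mL.

0.349 mL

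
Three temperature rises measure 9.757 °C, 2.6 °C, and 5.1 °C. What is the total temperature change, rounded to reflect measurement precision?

17.5 °C

9.757 °C + 2.6 °C + 5.1 °C = 17.457 °C.
Addition/subtraction keeps the fewest decimal places: 9.757 → 3 decimal places, 2.6 → 1 decimal place, 5.1 → 1 decimal place; limit is 1.
Rounded to 1 decimal place: 17.5 °C.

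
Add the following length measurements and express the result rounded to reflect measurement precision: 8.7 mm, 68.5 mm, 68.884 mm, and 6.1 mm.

8.7 mm + 68.5 mm + 68.884 mm + 6.1 mm = 152.184 mm.
Addition/subtraction keeps the fewest decimal places: 8.7 → 1 decimal place, 68.5 → 1 decimal place, 68.884 → 3 decimal places, 6.1 → 1 decimal place; limit is 1.
Rounded to 1 decimal place: 152.2 mm.

152.2 mm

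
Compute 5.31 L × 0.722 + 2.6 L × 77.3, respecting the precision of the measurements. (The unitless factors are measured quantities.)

2.0 × 10² L

5.31 × 0.722 = 3.83382 → 3.83 L (3 s.f., last digit at the 10^-2 place).
2.6 × 77.3 = 200.98 → 2.0 × 10² L (2 s.f., last digit at the 10^1 place).
Sum: 204.81382 L; keep the coarser place, 10^1.
Result: 2.0 × 10² L.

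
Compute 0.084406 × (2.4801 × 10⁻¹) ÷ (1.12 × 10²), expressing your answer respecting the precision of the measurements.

0.084406 × (2.4801 × 10⁻¹) ÷ (1.12 × 10²) = 0.00018690653625
Multiplication/division keeps the fewest significant figures: 0.084406 → 5 s.f., 2.4801 × 10⁻¹ → 5 s.f., 1.12 × 10² → 3 s.f.; limit is 3.
Rounded to 3 significant figures: 1.87 × 10⁻⁴.

1.87 × 10⁻⁴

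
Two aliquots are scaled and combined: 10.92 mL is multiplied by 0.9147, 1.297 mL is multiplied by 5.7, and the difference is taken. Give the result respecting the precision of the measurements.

2.6 mL

10.92 × 0.9147 = 9.988524 → 9.989 mL (4 s.f., last digit at the 10^-3 place).
1.297 × 5.7 = 7.3929 → 7.4 mL (2 s.f., last digit at the 10^-1 place).
Difference: 2.595624 mL; keep the coarser place, 10^-1.
Result: 2.6 mL.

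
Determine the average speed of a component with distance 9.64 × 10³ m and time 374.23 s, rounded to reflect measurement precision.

25.8 m/s

average speed = 9.64 × 10³ m ÷ 374.23 s = 25.7595596291… m/s.
9.64 × 10³ has 3 significant figures; 374.23 has 5.
Division/multiplication keeps the fewest: 3 significant figures.
Rounded: 25.8 m/s.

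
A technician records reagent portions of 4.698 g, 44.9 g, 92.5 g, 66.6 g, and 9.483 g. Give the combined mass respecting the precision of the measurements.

4.698 g + 44.9 g + 92.5 g + 66.6 g + 9.483 g = 218.181 g.
Addition/subtraction keeps the fewest decimal places: 4.698 → 3 decimal places, 44.9 → 1 decimal place, 92.5 → 1 decimal place, 66.6 → 1 decimal place, 9.483 → 3 decimal places; limit is 1.
Rounded to 1 decimal place: 218.2 g.

218.2 g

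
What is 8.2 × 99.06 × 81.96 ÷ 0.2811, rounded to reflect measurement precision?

8.2 × 99.06 × 81.96 ÷ 0.2811 = 236839.033511…
Multiplication/division keeps the fewest significant figures: 8.2 → 2 s.f., 99.06 → 4 s.f., 81.96 → 4 s.f., 0.2811 → 4 s.f.; limit is 2.
Rounded to 2 significant figures: 2.4 × 10⁵.

2.4 × 10⁵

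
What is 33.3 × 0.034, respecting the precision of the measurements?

33.3 × 0.034 = 1.1322
Multiplication/division keeps the fewest significant figures: 33.3 → 3 s.f., 0.034 → 2 s.f.; limit is 2.
Rounded to 2 significant figures: 1.1.

1.1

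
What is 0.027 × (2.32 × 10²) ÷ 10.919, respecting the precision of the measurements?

0.57

0.027 × (2.32 × 10²) ÷ 10.919 = 0.573678908325…
Multiplication/division keeps the fewest significant figures: 0.027 → 2 s.f., 2.32 × 10² → 3 s.f., 10.919 → 5 s.f.; limit is 2.
Rounded to 2 significant figures: 0.57.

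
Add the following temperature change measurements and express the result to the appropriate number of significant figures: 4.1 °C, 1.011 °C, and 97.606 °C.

102.7 °C

4.1 °C + 1.011 °C + 97.606 °C = 102.717 °C.
Addition/subtraction keeps the fewest decimal places: 4.1 → 1 decimal place, 1.011 → 3 decimal places, 97.606 → 3 decimal places; limit is 1.
Rounded to 1 decimal place: 102.7 °C.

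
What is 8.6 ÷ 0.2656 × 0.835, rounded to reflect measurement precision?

27

8.6 ÷ 0.2656 × 0.835 = 27.0368975904…
Multiplication/division keeps the fewest significant figures: 8.6 → 2 s.f., 0.2656 → 4 s.f., 0.835 → 3 s.f.; limit is 2.
Rounded to 2 significant figures: 27.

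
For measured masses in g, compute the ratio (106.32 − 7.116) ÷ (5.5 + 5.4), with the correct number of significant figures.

106.32 − 7.116 = 99.204, limited to 2 d.p. → 4 s.f.; 5.5 + 5.4 = 10.9, limited to 1 d.p. → 3 s.f.
Carrying full precision, 99.204 ÷ 10.9 = 9.10128440367…; keep min(4, 3) = 3 s.f.
Rounded to 3 significant figures: 9.10.

9.10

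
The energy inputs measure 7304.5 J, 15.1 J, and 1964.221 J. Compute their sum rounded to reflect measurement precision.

7304.5 J + 15.1 J + 1964.221 J = 9283.821 J.
Addition/subtraction keeps the fewest decimal places: 7304.5 → 1 decimal place, 15.1 → 1 decimal place, 1964.221 → 3 decimal places; limit is 1.
Rounded to 1 decimal place: 9283.8 J.

9283.8 J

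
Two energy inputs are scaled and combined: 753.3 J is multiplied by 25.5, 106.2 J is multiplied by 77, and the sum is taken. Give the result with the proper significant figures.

2.74 × 10⁴ J

753.3 × 25.5 = 19209.15 → 1.92 × 10⁴ J (3 s.f., last digit at the 10^2 place).
106.2 × 77 = 8177.4 → 8.2 × 10³ J (2 s.f., last digit at the 10^2 place).
Sum: 27386.55 J; keep the coarser place, 10^2.
Result: 2.74 × 10⁴ J.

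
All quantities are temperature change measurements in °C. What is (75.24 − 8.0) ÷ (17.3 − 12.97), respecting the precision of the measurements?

16

75.24 − 8.0 = 67.24, limited to 1 d.p. → 3 s.f.; 17.3 − 12.97 = 4.33, limited to 1 d.p. → 2 s.f.
Carrying full precision, 67.24 ÷ 4.33 = 15.5288683603…; keep min(3, 2) = 2 s.f.
Rounded to 2 significant figures: 16.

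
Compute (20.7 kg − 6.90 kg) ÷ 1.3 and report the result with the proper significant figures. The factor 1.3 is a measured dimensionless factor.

20.7 kg − 6.90 kg = 13.80 kg; the difference is limited to 1 decimal place (3 s.f.).
Carrying full precision, 13.80 ÷ 1.3 = 10.6153846154… kg; 1.3 has 2 s.f., so the result keeps min(3, 2) = 2 s.f.
Rounded to 2 significant figures: 11 kg.

11 kg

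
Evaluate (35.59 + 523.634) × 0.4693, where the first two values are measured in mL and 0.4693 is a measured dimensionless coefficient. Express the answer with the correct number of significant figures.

35.59 mL + 523.634 mL = 559.224 mL; the sum is limited to 2 decimal places (5 s.f.).
Carrying full precision, 559.224 × 0.4693 = 262.4438232 mL; 0.4693 has 4 s.f., so the result keeps min(5, 4) = 4 s.f.
Rounded to 4 significant figures: 262.4 mL.

262.4 mL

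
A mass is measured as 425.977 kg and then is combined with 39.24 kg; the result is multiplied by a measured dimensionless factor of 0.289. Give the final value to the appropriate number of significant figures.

134 kg

425.977 kg + 39.24 kg = 465.217 kg; the sum is limited to 2 decimal places (5 s.f.).
Carrying full precision, 465.217 × 0.289 = 134.447713 kg; 0.289 has 3 s.f., so the result keeps min(5, 3) = 3 s.f.
Rounded to 3 significant figures: 134 kg.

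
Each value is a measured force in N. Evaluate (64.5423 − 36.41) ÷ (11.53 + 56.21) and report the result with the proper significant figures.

64.5423 − 36.41 = 28.1323, limited to 2 d.p. → 4 s.f.; 11.53 + 56.21 = 67.74, limited to 2 d.p. → 4 s.f.
Carrying full precision, 28.1323 ÷ 67.74 = 0.415298198996…; keep min(4, 4) = 4 s.f.
Rounded to 4 significant figures: 4.153 × 10^-1.

4.153 × 10^-1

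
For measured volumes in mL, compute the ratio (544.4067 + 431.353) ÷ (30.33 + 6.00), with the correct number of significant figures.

26.86

544.4067 + 431.353 = 975.7597, limited to 3 d.p. → 6 s.f.; 30.33 + 6.00 = 36.33, limited to 2 d.p. → 4 s.f.
Carrying full precision, 975.7597 ÷ 36.33 = 26.8582356179…; keep min(6, 4) = 4 s.f.
Rounded to 4 significant figures: 26.86.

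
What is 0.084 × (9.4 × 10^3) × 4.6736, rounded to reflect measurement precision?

0.084 × (9.4 × 10^3) × 4.6736 = 3690.27456
Multiplication/division keeps the fewest significant figures: 0.084 → 2 s.f., 9.4 × 10^3 → 2 s.f., 4.6736 → 5 s.f.; limit is 2.
Rounded to 2 significant figures: 3.7 × 10^3.

3.7 × 10^3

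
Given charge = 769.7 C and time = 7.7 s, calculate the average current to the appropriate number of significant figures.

1.0 × 10^2 A

average current = 769.7 C ÷ 7.7 s = 99.961038961… A.
769.7 has 4 significant figures; 7.7 has 2.
Division/multiplication keeps the fewest: 2 significant figures.
Rounded: 1.0 × 10^2 A.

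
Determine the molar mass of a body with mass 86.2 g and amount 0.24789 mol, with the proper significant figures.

molar mass = 86.2 g ÷ 0.24789 mol = 347.734882408… g/mol.
86.2 has 3 significant figures; 0.24789 has 5.
Division/multiplication keeps the fewest: 3 significant figures.
Rounded: 348 g/mol.

348 g/mol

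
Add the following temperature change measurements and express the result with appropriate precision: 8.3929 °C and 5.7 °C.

14.1 °C

8.3929 °C + 5.7 °C = 14.0929 °C.
Addition/subtraction keeps the fewest decimal places: 8.3929 → 4 decimal places, 5.7 → 1 decimal place; limit is 1.
Rounded to 1 decimal place: 14.1 °C.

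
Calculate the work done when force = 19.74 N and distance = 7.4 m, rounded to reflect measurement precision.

work done = 19.74 N × 7.4 m = 146.076 J.
19.74 has 4 significant figures; 7.4 has 2.
Division/multiplication keeps the fewest: 2 significant figures.
Rounded: 1.5 × 10² J.

1.5 × 10² J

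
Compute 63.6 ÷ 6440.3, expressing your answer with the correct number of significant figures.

63.6 ÷ 6440.3 = 0.00987531636725…
Multiplication/division keeps the fewest significant figures: 63.6 → 3 s.f., 6440.3 → 5 s.f.; limit is 3.
Rounded to 3 significant figures: 0.00988.

0.00988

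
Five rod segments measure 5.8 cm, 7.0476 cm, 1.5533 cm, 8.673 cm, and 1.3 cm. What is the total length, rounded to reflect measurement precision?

5.8 cm + 7.0476 cm + 1.5533 cm + 8.673 cm + 1.3 cm = 24.3739 cm.
Addition/subtraction keeps the fewest decimal places: 5.8 → 1 decimal place, 7.0476 → 4 decimal places, 1.5533 → 4 decimal places, 8.673 → 3 decimal places, 1.3 → 1 decimal place; limit is 1.
Rounded to 1 decimal place: 24.4 cm.

24.4 cm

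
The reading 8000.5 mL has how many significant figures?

5

8000.5: zeros between nonzero digits are significant.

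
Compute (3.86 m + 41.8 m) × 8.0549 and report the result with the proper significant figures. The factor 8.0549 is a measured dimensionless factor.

368 m

3.86 m + 41.8 m = 45.66 m; the sum is limited to 1 decimal place (3 s.f.).
Carrying full precision, 45.66 × 8.0549 = 367.786734 m; 8.0549 has 5 s.f., so the result keeps min(3, 5) = 3 s.f.
Rounded to 3 significant figures: 368 m.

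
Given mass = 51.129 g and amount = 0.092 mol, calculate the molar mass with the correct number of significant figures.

molar mass = 51.129 g ÷ 0.092 mol = 555.75 g/mol.
51.129 has 5 significant figures; 0.092 has 2.
Division/multiplication keeps the fewest: 2 significant figures.
Rounded: 5.6 × 10^2 g/mol.

5.6 × 10^2 g/mol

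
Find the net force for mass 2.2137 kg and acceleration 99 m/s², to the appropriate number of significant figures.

net force = 2.2137 kg × 99 m/s² = 219.1563 N.
2.2137 has 5 significant figures; 99 has 2.
Division/multiplication keeps the fewest: 2 significant figures.
Rounded: 2.2 × 10² N.

2.2 × 10² N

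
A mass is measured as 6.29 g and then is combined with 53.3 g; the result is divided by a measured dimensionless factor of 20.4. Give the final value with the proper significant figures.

6.29 g + 53.3 g = 59.59 g; the sum is limited to 1 decimal place (3 s.f.).
Carrying full precision, 59.59 ÷ 20.4 = 2.92107843137… g; 20.4 has 3 s.f., so the result keeps min(3, 3) = 3 s.f.
Rounded to 3 significant figures: 2.92 g.

2.92 g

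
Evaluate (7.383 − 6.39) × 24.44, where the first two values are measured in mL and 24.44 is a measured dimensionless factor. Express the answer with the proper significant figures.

7.383 mL − 6.39 mL = 0.993 mL; the difference is limited to 2 decimal places (2 s.f.).
Carrying full precision, 0.993 × 24.44 = 24.26892 mL; 24.44 has 4 s.f., so the result keeps min(2, 4) = 2 s.f.
Rounded to 2 significant figures: 24 mL.

24 mL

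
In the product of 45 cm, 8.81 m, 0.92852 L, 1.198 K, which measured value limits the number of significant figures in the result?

45 cm

45 cm → 2 s.f.; 8.81 m → 3 s.f.; 0.92852 L → 5 s.f.; 1.198 K → 4 s.f.
The fewest is 2 significant figures, from 45 cm.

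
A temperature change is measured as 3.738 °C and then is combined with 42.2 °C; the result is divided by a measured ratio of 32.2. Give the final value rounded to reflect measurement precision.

3.738 °C + 42.2 °C = 45.938 °C; the sum is limited to 1 decimal place (3 s.f.).
Carrying full precision, 45.938 ÷ 32.2 = 1.42664596273… °C; 32.2 has 3 s.f., so the result keeps min(3, 3) = 3 s.f.
Rounded to 3 significant figures: 1.43 °C.

1.43 °C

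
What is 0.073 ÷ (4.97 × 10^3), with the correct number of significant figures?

0.073 ÷ (4.97 × 10^3) = 0.0000146881287726…
Multiplication/division keeps the fewest significant figures: 0.073 → 2 s.f., 4.97 × 10^3 → 3 s.f.; limit is 2.
Rounded to 2 significant figures: 1.5 × 10^-5.

1.5 × 10^-5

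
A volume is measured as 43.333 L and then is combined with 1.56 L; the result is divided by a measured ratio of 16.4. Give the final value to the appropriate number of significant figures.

43.333 L + 1.56 L = 44.893 L; the sum is limited to 2 decimal places (4 s.f.).
Carrying full precision, 44.893 ÷ 16.4 = 2.73737804878… L; 16.4 has 3 s.f., so the result keeps min(4, 3) = 3 s.f.
Rounded to 3 significant figures: 2.74 L.

2.74 L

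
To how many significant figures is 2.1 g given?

2

2.1: every digit is nonzero and significant.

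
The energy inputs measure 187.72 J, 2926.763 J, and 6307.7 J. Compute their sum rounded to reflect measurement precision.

9422.2 J

187.72 J + 2926.763 J + 6307.7 J = 9422.183 J.
Addition/subtraction keeps the fewest decimal places: 187.72 → 2 decimal places, 2926.763 → 3 decimal places, 6307.7 → 1 decimal place; limit is 1.
Rounded to 1 decimal place: 9422.2 J.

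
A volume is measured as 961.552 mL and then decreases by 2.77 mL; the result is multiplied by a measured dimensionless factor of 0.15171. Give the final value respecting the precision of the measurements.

961.552 mL − 2.77 mL = 958.782 mL; the difference is limited to 2 decimal places (5 s.f.).
Carrying full precision, 958.782 × 0.15171 = 145.45681722 mL; 0.15171 has 5 s.f., so the result keeps min(5, 5) = 5 s.f.
Rounded to 5 significant figures: 145.46 mL.

145.46 mL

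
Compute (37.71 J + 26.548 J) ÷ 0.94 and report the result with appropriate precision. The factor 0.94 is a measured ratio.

37.71 J + 26.548 J = 64.258 J; the sum is limited to 2 decimal places (4 s.f.).
Carrying full precision, 64.258 ÷ 0.94 = 68.3595744681… J; 0.94 has 2 s.f., so the result keeps min(4, 2) = 2 s.f.
Rounded to 2 significant figures: 68 J.

68 J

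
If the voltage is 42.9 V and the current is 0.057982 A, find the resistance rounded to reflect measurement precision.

7.40 × 10^2 Ω

resistance = 42.9 V ÷ 0.057982 A = 739.884791832… Ω.
42.9 has 3 significant figures; 0.057982 has 5.
Division/multiplication keeps the fewest: 3 significant figures.
Rounded: 7.40 × 10^2 Ω.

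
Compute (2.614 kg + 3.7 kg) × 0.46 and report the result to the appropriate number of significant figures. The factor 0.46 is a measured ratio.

2.614 kg + 3.7 kg = 6.314 kg; the sum is limited to 1 decimal place (2 s.f.).
Carrying full precision, 6.314 × 0.46 = 2.90444 kg; 0.46 has 2 s.f., so the result keeps min(2, 2) = 2 s.f.
Rounded to 2 significant figures: 2.9 kg.

2.9 kg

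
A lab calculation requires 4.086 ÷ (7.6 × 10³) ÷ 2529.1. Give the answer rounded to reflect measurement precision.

2.1 × 10⁻⁷

4.086 ÷ (7.6 × 10³) ÷ 2529.1 = 2.12578221086 × 10^-7…
Multiplication/division keeps the fewest significant figures: 4.086 → 4 s.f., 7.6 × 10³ → 2 s.f., 2529.1 → 5 s.f.; limit is 2.
Rounded to 2 significant figures: 2.1 × 10⁻⁷.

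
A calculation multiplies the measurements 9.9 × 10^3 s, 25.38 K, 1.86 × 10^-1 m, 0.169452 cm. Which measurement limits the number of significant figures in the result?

9.9 × 10^3 s

9.9 × 10^3 s → 2 s.f.; 25.38 K → 4 s.f.; 1.86 × 10^-1 m → 3 s.f.; 0.169452 cm → 6 s.f.
The fewest is 2 significant figures, from 9.9 × 10^3 s.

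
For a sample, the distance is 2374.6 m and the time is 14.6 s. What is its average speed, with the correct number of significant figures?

average speed = 2374.6 m ÷ 14.6 s = 162.643835616… m/s.
2374.6 has 5 significant figures; 14.6 has 3.
Division/multiplication keeps the fewest: 3 significant figures.
Rounded: 163 m/s.

163 m/s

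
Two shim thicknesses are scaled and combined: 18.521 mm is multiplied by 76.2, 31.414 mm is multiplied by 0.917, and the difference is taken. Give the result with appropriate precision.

1.38 × 10³ mm

18.521 × 76.2 = 1411.3002 → 1.41 × 10³ mm (3 s.f., last digit at the 10^1 place).
31.414 × 0.917 = 28.806638 → 28.8 mm (3 s.f., last digit at the 10^-1 place).
Difference: 1382.493562 mm; keep the coarser place, 10^1.
Result: 1.38 × 10³ mm.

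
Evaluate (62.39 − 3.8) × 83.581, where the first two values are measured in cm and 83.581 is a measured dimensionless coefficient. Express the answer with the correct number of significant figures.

62.39 cm − 3.8 cm = 58.59 cm; the difference is limited to 1 decimal place (3 s.f.).
Carrying full precision, 58.59 × 83.581 = 4897.01079 cm; 83.581 has 5 s.f., so the result keeps min(3, 5) = 3 s.f.
Rounded to 3 significant figures: 4.90 × 10^3 cm.

4.90 × 10^3 cm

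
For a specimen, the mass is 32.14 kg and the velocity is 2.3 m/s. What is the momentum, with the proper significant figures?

momentum = 32.14 kg × 2.3 m/s = 73.922 kg·m/s.
32.14 has 4 significant figures; 2.3 has 2.
Division/multiplication keeps the fewest: 2 significant figures.
Rounded: 74 kg·m/s.

74 kg·m/s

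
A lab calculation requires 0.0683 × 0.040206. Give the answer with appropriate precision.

0.0683 × 0.040206 = 0.0027460698
Multiplication/division keeps the fewest significant figures: 0.0683 → 3 s.f., 0.040206 → 5 s.f.; limit is 3.
Rounded to 3 significant figures: 0.00275.

0.00275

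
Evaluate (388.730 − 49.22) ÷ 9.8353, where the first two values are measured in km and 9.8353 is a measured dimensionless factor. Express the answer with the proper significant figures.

388.730 km − 49.22 km = 339.510 km; the difference is limited to 2 decimal places (5 s.f.).
Carrying full precision, 339.510 ÷ 9.8353 = 34.5195367706… km; 9.8353 has 5 s.f., so the result keeps min(5, 5) = 5 s.f.
Rounded to 5 significant figures: 34.520 km.

34.520 km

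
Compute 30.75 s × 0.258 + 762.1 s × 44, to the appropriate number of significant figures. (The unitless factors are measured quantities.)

3.4 × 10⁴ s

30.75 × 0.258 = 7.9335 → 7.93 s (3 s.f., last digit at the 10^-2 place).
762.1 × 44 = 33532.4 → 3.4 × 10⁴ s (2 s.f., last digit at the 10^3 place).
Sum: 33540.3335 s; keep the coarser place, 10^3.
Result: 3.4 × 10⁴ s.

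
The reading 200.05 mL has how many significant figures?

5

200.05: zeros between nonzero digits are significant.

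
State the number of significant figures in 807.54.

807.54: zeros between nonzero digits are significant.

5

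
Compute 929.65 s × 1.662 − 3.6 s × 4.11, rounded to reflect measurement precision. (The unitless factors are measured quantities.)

1530. s

929.65 × 1.662 = 1545.0783 → 1.545 × 10^3 s (4 s.f., last digit at the 10^0 place).
3.6 × 4.11 = 14.796 → 15 s (2 s.f., last digit at the 10^0 place).
Difference: 1530.2823 s; keep the coarser place, 10^0.
Result: 1530. s.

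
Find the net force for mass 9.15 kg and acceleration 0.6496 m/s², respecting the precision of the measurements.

net force = 9.15 kg × 0.6496 m/s² = 5.94384 N.
9.15 has 3 significant figures; 0.6496 has 4.
Division/multiplication keeps the fewest: 3 significant figures.
Rounded: 5.94 N.

5.94 N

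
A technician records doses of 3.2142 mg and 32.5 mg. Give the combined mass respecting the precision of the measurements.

3.2142 mg + 32.5 mg = 35.7142 mg.
Addition/subtraction keeps the fewest decimal places: 3.2142 → 4 decimal places, 32.5 → 1 decimal place; limit is 1.
Rounded to 1 decimal place: 35.7 mg.

35.7 mg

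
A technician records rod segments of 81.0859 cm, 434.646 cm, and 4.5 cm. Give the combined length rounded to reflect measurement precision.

81.0859 cm + 434.646 cm + 4.5 cm = 520.2319 cm.
Addition/subtraction keeps the fewest decimal places: 81.0859 → 4 decimal places, 434.646 → 3 decimal places, 4.5 → 1 decimal place; limit is 1.
Rounded to 1 decimal place: 520.2 cm.

520.2 cm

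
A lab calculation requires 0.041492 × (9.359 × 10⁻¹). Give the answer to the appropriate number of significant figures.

0.03883

0.041492 × (9.359 × 10⁻¹) = 0.0388323628
Multiplication/division keeps the fewest significant figures: 0.041492 → 5 s.f., 9.359 × 10⁻¹ → 4 s.f.; limit is 4.
Rounded to 4 significant figures: 0.03883.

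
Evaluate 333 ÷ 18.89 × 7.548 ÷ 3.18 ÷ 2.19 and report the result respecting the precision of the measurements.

19.1

333 ÷ 18.89 × 7.548 ÷ 3.18 ÷ 2.19 = 19.1061389681…
Multiplication/division keeps the fewest significant figures: 333 → 3 s.f., 18.89 → 4 s.f., 7.548 → 4 s.f., 3.18 → 3 s.f., 2.19 → 3 s.f.; limit is 3.
Rounded to 3 significant figures: 19.1.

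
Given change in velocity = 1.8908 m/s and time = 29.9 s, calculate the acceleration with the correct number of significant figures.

acceleration = 1.8908 m/s ÷ 29.9 s = 0.063237458194… m/s².
1.8908 has 5 significant figures; 29.9 has 3.
Division/multiplication keeps the fewest: 3 significant figures.
Rounded: 6.32 × 10⁻² m/s².

6.32 × 10⁻² m/s²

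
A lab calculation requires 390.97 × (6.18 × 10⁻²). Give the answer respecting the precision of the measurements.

24.2

390.97 × (6.18 × 10⁻²) = 24.161946
Multiplication/division keeps the fewest significant figures: 390.97 → 5 s.f., 6.18 × 10⁻² → 3 s.f.; limit is 3.
Rounded to 3 significant figures: 24.2.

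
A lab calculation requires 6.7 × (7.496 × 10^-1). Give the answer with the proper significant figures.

5.0

6.7 × (7.496 × 10^-1) = 5.02232
Multiplication/division keeps the fewest significant figures: 6.7 → 2 s.f., 7.496 × 10^-1 → 4 s.f.; limit is 2.
Rounded to 2 significant figures: 5.0.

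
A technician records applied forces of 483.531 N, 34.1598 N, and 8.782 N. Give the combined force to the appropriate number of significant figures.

483.531 N + 34.1598 N + 8.782 N = 526.4728 N.
Addition/subtraction keeps the fewest decimal places: 483.531 → 3 decimal places, 34.1598 → 4 decimal places, 8.782 → 3 decimal places; limit is 3.
Rounded to 3 decimal places: 526.473 N.

526.473 N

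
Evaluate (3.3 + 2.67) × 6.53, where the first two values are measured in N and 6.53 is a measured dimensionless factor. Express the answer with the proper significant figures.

39 N

3.3 N + 2.67 N = 5.97 N; the sum is limited to 1 decimal place (2 s.f.).
Carrying full precision, 5.97 × 6.53 = 38.9841 N; 6.53 has 3 s.f., so the result keeps min(2, 3) = 2 s.f.
Rounded to 2 significant figures: 39 N.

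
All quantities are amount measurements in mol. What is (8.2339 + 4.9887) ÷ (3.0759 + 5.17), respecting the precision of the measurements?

1.60

8.2339 + 4.9887 = 13.2226, limited to 4 d.p. → 6 s.f.; 3.0759 + 5.17 = 8.2459, limited to 2 d.p. → 3 s.f.
Carrying full precision, 13.2226 ÷ 8.2459 = 1.60353630289…; keep min(6, 3) = 3 s.f.
Rounded to 3 significant figures: 1.60.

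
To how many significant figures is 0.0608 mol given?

3

0.0608: leading zeros are not significant; zeros between nonzero digits are significant.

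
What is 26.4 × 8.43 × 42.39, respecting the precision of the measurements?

26.4 × 8.43 × 42.39 = 9433.97928
Multiplication/division keeps the fewest significant figures: 26.4 → 3 s.f., 8.43 → 3 s.f., 42.39 → 4 s.f.; limit is 3.
Rounded to 3 significant figures: 9.43 × 10³.

9.43 × 10³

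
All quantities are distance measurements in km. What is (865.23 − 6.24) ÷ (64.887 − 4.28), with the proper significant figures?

14.17

865.23 − 6.24 = 858.99, limited to 2 d.p. → 5 s.f.; 64.887 − 4.28 = 60.607, limited to 2 d.p. → 4 s.f.
Carrying full precision, 858.99 ÷ 60.607 = 14.1731153167…; keep min(5, 4) = 4 s.f.
Rounded to 4 significant figures: 14.17.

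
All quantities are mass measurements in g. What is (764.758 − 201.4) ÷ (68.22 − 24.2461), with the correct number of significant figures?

12.81

764.758 − 201.4 = 563.358, limited to 1 d.p. → 4 s.f.; 68.22 − 24.2461 = 43.9739, limited to 2 d.p. → 4 s.f.
Carrying full precision, 563.358 ÷ 43.9739 = 12.8111902742…; keep min(4, 4) = 4 s.f.
Rounded to 4 significant figures: 12.81.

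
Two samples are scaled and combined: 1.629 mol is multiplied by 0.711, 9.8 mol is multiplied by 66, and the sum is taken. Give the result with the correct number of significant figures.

1.629 × 0.711 = 1.158219 → 1.16 mol (3 s.f., last digit at the 10^-2 place).
9.8 × 66 = 646.8 → 6.5 × 10² mol (2 s.f., last digit at the 10^1 place).
Sum: 647.958219 mol; keep the coarser place, 10^1.
Result: 6.5 × 10² mol.

6.5 × 10² mol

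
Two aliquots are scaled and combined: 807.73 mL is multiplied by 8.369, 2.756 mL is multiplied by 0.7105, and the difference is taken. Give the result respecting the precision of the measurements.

807.73 × 8.369 = 6759.89237 → 6.760 × 10³ mL (4 s.f., last digit at the 10^0 place).
2.756 × 0.7105 = 1.958138 → 1.958 mL (4 s.f., last digit at the 10^-3 place).
Difference: 6757.934232 mL; keep the coarser place, 10^0.
Result: 6758 mL.

6758 mL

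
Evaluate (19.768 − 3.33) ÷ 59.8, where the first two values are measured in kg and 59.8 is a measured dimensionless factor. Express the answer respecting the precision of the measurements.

0.275 kg

19.768 kg − 3.33 kg = 16.438 kg; the difference is limited to 2 decimal places (4 s.f.).
Carrying full precision, 16.438 ÷ 59.8 = 0.274882943144… kg; 59.8 has 3 s.f., so the result keeps min(4, 3) = 3 s.f.
Rounded to 3 significant figures: 0.275 kg.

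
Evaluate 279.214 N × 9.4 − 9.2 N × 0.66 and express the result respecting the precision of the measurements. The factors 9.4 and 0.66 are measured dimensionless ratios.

279.214 × 9.4 = 2624.6116 → 2.6 × 10^3 N (2 s.f., last digit at the 10^2 place).
9.2 × 0.66 = 6.072 → 6.1 N (2 s.f., last digit at the 10^-1 place).
Difference: 2618.5396 N; keep the coarser place, 10^2.
Result: 2.6 × 10^3 N.

2.6 × 10^3 N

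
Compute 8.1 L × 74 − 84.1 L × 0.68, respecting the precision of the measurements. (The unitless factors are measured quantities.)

5.4 × 10^2 L

8.1 × 74 = 599.4 → 6.0 × 10^2 L (2 s.f., last digit at the 10^1 place).
84.1 × 0.68 = 57.188 → 57 L (2 s.f., last digit at the 10^0 place).
Difference: 542.212 L; keep the coarser place, 10^1.
Result: 5.4 × 10^2 L.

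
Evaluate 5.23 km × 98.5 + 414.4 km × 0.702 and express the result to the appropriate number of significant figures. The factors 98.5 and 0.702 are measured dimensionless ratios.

5.23 × 98.5 = 515.155 → 515 km (3 s.f., last digit at the 10^0 place).
414.4 × 0.702 = 290.9088 → 291 km (3 s.f., last digit at the 10^0 place).
Sum: 806.0638 km; keep the coarser place, 10^0.
Result: 806 km.

806 km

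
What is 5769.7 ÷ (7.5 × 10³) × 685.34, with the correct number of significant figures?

5769.7 ÷ (7.5 × 10³) × 685.34 = 527.227493067…
Multiplication/division keeps the fewest significant figures: 5769.7 → 5 s.f., 7.5 × 10³ → 2 s.f., 685.34 → 5 s.f.; limit is 2.
Rounded to 2 significant figures: 5.3 × 10².

5.3 × 10²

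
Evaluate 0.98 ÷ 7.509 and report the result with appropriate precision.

0.98 ÷ 7.509 = 0.130510054601…
Multiplication/division keeps the fewest significant figures: 0.98 → 2 s.f., 7.509 → 4 s.f.; limit is 2.
Rounded to 2 significant figures: 0.13.

0.13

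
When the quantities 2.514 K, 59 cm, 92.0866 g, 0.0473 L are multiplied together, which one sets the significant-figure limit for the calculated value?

2.514 K → 4 s.f.; 59 cm → 2 s.f.; 92.0866 g → 6 s.f.; 0.0473 L → 3 s.f.
The fewest is 2 significant figures, from 59 cm.

59 cm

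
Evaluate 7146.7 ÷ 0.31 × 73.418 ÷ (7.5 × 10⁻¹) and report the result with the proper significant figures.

7146.7 ÷ 0.31 × 73.418 ÷ (7.5 × 10⁻¹) = 2256758.79828…
Multiplication/division keeps the fewest significant figures: 7146.7 → 5 s.f., 0.31 → 2 s.f., 73.418 → 5 s.f., 7.5 × 10⁻¹ → 2 s.f.; limit is 2.
Rounded to 2 significant figures: 2.3 × 10⁶.

2.3 × 10⁶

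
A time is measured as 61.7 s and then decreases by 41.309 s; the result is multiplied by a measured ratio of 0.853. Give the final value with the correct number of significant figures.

17.4 s

61.7 s − 41.309 s = 20.391 s; the difference is limited to 1 decimal place (3 s.f.).
Carrying full precision, 20.391 × 0.853 = 17.393523 s; 0.853 has 3 s.f., so the result keeps min(3, 3) = 3 s.f.
Rounded to 3 significant figures: 17.4 s.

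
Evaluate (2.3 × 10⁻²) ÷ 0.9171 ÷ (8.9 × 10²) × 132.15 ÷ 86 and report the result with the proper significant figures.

4.3 × 10⁻⁵

(2.3 × 10⁻²) ÷ 0.9171 ÷ (8.9 × 10²) × 132.15 ÷ 86 = 0.0000433001949973…
Multiplication/division keeps the fewest significant figures: 2.3 × 10⁻² → 2 s.f., 0.9171 → 4 s.f., 8.9 × 10² → 2 s.f., 132.15 → 5 s.f., 86 → 2 s.f.; limit is 2.
Rounded to 2 significant figures: 4.3 × 10⁻⁵.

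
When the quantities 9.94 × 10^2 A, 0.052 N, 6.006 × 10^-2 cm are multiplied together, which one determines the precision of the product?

0.052 N

9.94 × 10^2 A → 3 s.f.; 0.052 N → 2 s.f.; 6.006 × 10^-2 cm → 4 s.f.
The fewest is 2 significant figures, from 0.052 N.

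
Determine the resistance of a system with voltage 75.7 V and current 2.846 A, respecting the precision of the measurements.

resistance = 75.7 V ÷ 2.846 A = 26.5987350668… Ω.
75.7 has 3 significant figures; 2.846 has 4.
Division/multiplication keeps the fewest: 3 significant figures.
Rounded: 26.6 Ω.

26.6 Ω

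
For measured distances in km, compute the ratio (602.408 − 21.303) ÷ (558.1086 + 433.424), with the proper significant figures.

0.586067

602.408 − 21.303 = 581.105, limited to 3 d.p. → 6 s.f.; 558.1086 + 433.424 = 991.5326, limited to 3 d.p. → 6 s.f.
Carrying full precision, 581.105 ÷ 991.5326 = 0.586067467676…; keep min(6, 6) = 6 s.f.
Rounded to 6 significant figures: 0.586067.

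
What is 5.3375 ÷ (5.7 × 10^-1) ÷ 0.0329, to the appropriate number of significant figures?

2.8 × 10^2

5.3375 ÷ (5.7 × 10^-1) ÷ 0.0329 = 284.621127286…
Multiplication/division keeps the fewest significant figures: 5.3375 → 5 s.f., 5.7 × 10^-1 → 2 s.f., 0.0329 → 3 s.f.; limit is 2.
Rounded to 2 significant figures: 2.8 × 10^2.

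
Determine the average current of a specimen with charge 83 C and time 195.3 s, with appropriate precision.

4.2 × 10⁻¹ A

average current = 83 C ÷ 195.3 s = 0.424987199181… A.
83 has 2 significant figures; 195.3 has 4.
Division/multiplication keeps the fewest: 2 significant figures.
Rounded: 4.2 × 10⁻¹ A.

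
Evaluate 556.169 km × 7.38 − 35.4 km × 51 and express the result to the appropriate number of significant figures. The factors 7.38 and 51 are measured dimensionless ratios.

556.169 × 7.38 = 4104.52722 → 4.10 × 10^3 km (3 s.f., last digit at the 10^1 place).
35.4 × 51 = 1805.4 → 1.8 × 10^3 km (2 s.f., last digit at the 10^2 place).
Difference: 2299.12722 km; keep the coarser place, 10^2.
Result: 2.3 × 10^3 km.

2.3 × 10^3 km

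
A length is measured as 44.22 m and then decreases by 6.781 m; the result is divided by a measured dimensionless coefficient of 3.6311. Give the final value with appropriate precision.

10.31 m

44.22 m − 6.781 m = 37.439 m; the difference is limited to 2 decimal places (4 s.f.).
Carrying full precision, 37.439 ÷ 3.6311 = 10.3106496654… m; 3.6311 has 5 s.f., so the result keeps min(4, 5) = 4 s.f.
Rounded to 4 significant figures: 10.31 m.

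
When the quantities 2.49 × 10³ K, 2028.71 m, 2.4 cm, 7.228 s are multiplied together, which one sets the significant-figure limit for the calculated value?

2.4 cm

2.49 × 10³ K → 3 s.f.; 2028.71 m → 6 s.f.; 2.4 cm → 2 s.f.; 7.228 s → 4 s.f.
The fewest is 2 significant figures, from 2.4 cm.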